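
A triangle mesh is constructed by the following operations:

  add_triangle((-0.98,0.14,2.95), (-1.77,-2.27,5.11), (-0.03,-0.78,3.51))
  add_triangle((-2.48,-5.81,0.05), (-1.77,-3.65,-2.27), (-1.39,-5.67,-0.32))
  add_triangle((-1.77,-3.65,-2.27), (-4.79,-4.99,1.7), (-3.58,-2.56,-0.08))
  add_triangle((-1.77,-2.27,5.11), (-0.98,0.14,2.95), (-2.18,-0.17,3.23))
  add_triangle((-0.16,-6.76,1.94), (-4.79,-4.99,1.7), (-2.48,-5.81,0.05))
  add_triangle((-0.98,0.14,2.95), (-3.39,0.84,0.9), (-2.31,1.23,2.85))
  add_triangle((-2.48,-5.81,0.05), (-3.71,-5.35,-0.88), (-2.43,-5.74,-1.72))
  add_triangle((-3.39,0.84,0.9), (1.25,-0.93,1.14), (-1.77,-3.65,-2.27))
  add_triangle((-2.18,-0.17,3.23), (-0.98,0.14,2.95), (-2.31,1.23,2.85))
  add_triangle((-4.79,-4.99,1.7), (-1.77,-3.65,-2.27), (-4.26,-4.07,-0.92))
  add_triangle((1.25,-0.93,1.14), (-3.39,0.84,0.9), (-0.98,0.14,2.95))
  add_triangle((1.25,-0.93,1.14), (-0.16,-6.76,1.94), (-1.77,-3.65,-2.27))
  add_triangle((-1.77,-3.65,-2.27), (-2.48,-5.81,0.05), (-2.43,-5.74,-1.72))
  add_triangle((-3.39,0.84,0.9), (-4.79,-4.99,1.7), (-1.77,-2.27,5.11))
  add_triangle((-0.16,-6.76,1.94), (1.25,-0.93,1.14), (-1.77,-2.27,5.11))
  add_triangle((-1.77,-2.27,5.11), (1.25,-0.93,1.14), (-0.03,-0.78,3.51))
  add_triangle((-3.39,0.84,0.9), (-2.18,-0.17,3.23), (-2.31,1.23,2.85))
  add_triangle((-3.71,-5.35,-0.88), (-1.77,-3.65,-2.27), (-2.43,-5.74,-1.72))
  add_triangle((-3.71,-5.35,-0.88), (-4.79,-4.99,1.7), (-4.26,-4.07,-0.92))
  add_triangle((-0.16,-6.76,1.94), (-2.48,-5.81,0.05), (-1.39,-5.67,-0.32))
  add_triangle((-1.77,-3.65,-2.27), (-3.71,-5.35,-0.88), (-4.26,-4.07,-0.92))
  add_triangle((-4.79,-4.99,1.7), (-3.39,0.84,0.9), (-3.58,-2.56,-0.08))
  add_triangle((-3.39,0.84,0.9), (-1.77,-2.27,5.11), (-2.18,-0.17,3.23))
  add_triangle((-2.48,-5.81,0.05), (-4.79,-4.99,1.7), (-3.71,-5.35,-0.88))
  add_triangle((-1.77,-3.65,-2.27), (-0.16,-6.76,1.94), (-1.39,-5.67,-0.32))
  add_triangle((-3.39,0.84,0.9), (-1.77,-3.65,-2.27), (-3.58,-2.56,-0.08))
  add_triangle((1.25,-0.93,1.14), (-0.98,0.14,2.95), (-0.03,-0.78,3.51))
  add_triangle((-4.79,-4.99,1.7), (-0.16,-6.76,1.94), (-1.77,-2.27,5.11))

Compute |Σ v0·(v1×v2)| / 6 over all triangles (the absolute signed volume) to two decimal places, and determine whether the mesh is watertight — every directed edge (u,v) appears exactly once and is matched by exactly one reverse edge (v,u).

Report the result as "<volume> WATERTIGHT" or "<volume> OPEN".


90.20 WATERTIGHT

Per-triangle v0·(v1×v2)/6:
  t1: +1.4371
  t2: +2.3716
  t3: +4.6532
  t4: +1.3560
  t5: +9.2205
  t6: -1.1294
  t7: +2.4619
  t8: -4.3603
  t9: +0.8125
  t10: -4.3576
  t11: -0.8571
  t12: +3.0982
  t13: -0.4081
  t14: +15.5382
  t15: +8.0780
  t16: +1.5194
  t17: +1.8826
  t18: +1.7817
  t19: +3.5284
  t20: +2.8507
  t21: +2.3103
  t22: +4.4304
  t23: +2.1955
  t24: +4.6740
  t25: +1.0002
  t26: +2.9559
  t27: +0.2083
  t28: +22.9502
Σ = +90.2022 → |volume| = 90.20

Directed edges: 84 total, each appears once with its reverse present → watertight.


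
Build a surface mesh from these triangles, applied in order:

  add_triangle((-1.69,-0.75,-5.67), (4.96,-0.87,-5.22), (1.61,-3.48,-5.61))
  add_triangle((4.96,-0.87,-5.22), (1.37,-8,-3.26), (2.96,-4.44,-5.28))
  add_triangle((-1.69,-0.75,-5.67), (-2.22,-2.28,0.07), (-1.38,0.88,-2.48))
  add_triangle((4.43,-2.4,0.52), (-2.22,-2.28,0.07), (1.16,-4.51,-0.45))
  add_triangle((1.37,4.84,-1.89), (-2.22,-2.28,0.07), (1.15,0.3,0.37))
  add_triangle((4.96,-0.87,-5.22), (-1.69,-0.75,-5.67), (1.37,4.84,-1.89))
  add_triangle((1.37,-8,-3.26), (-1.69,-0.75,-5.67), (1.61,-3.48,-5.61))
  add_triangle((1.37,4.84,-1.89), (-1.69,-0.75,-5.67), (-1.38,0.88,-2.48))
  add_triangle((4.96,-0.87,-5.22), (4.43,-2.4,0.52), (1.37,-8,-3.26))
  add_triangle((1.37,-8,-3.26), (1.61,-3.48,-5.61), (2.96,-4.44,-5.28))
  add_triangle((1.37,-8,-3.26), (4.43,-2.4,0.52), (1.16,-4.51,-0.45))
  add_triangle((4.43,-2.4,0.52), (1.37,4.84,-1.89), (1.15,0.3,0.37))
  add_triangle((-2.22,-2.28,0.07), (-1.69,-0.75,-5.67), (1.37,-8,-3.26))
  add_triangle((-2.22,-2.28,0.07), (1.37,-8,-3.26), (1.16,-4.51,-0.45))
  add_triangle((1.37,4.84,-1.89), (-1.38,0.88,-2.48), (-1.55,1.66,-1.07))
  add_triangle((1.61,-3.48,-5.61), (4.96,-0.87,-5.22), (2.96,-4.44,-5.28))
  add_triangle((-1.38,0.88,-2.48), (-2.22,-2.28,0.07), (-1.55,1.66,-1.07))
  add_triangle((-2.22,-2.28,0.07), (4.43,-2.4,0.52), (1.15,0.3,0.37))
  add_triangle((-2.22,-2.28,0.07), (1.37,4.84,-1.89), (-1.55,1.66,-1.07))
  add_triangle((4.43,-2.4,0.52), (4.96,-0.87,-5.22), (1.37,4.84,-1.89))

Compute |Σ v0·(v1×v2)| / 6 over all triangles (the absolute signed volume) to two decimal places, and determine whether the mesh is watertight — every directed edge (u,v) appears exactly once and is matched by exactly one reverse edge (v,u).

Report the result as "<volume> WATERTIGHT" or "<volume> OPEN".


196.91 WATERTIGHT

Per-triangle v0·(v1×v2)/6:
  t1: +16.3020
  t2: +7.9937
  t3: +3.9445
  t4: +2.4547
  t5: -0.0860
  t6: +31.6697
  t7: +17.4166
  t8: +5.2894
  t9: +35.6817
  t10: +7.6017
  t11: +6.6626
  t12: +2.3662
  t13: +21.0936
  t14: +5.3469
  t15: +2.9266
  t16: +6.9688
  t17: +2.0852
  t18: +0.8296
  t19: -0.8009
  t20: +21.1625
Σ = +196.9092 → |volume| = 196.91

Directed edges: 60 total, each appears once with its reverse present → watertight.


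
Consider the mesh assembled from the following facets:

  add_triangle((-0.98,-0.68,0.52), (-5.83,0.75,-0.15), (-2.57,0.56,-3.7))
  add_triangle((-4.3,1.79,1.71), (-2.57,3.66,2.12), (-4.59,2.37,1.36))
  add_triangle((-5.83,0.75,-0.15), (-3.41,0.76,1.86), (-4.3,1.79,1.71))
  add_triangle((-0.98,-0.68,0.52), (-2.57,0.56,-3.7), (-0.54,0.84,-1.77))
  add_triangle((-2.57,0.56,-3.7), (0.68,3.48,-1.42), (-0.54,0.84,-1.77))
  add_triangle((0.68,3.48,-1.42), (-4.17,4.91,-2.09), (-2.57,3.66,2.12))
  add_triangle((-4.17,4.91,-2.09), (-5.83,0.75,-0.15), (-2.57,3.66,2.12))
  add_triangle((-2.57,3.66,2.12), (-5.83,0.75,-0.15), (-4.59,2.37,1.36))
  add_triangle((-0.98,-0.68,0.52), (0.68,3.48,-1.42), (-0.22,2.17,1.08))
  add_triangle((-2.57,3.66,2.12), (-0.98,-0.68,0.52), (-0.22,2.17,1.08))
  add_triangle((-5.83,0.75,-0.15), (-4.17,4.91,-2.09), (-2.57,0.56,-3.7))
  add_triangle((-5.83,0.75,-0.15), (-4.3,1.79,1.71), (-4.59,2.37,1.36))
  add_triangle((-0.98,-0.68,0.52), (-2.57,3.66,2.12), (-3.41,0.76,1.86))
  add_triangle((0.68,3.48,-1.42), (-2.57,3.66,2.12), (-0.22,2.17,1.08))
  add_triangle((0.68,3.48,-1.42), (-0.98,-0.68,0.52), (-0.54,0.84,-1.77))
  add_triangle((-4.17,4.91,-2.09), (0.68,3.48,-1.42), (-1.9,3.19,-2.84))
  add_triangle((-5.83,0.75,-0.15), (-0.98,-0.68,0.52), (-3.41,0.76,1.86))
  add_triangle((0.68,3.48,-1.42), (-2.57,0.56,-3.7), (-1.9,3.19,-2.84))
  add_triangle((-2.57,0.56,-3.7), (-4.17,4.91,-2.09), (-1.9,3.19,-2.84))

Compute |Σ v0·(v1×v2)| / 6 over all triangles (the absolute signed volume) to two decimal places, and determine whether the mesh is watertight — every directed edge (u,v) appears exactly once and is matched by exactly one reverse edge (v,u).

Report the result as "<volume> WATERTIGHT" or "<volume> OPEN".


65.60 OPEN

Per-triangle v0·(v1×v2)/6:
  t1: +2.7247
  t2: +1.2252
  t3: +1.7723
  t4: -0.2175
  t5: +0.8003
  t6: +10.9151
  t7: +15.7044
  t8: +1.0017
  t9: -0.8751
  t10: +0.5695
  t11: +15.0007
  t12: +1.3717
  t13: +0.3412
  t14: +2.3952
  t15: -0.8003
  t16: +4.4501
  t17: +1.6958
  t18: +2.6900
  t19: +4.8326
Σ = +65.5974 → |volume| = 65.60

Directed edges: 57 total; 3 unmatched, e.g. (-4.3,1.79,1.71)→(-2.57,3.66,2.12) → open.


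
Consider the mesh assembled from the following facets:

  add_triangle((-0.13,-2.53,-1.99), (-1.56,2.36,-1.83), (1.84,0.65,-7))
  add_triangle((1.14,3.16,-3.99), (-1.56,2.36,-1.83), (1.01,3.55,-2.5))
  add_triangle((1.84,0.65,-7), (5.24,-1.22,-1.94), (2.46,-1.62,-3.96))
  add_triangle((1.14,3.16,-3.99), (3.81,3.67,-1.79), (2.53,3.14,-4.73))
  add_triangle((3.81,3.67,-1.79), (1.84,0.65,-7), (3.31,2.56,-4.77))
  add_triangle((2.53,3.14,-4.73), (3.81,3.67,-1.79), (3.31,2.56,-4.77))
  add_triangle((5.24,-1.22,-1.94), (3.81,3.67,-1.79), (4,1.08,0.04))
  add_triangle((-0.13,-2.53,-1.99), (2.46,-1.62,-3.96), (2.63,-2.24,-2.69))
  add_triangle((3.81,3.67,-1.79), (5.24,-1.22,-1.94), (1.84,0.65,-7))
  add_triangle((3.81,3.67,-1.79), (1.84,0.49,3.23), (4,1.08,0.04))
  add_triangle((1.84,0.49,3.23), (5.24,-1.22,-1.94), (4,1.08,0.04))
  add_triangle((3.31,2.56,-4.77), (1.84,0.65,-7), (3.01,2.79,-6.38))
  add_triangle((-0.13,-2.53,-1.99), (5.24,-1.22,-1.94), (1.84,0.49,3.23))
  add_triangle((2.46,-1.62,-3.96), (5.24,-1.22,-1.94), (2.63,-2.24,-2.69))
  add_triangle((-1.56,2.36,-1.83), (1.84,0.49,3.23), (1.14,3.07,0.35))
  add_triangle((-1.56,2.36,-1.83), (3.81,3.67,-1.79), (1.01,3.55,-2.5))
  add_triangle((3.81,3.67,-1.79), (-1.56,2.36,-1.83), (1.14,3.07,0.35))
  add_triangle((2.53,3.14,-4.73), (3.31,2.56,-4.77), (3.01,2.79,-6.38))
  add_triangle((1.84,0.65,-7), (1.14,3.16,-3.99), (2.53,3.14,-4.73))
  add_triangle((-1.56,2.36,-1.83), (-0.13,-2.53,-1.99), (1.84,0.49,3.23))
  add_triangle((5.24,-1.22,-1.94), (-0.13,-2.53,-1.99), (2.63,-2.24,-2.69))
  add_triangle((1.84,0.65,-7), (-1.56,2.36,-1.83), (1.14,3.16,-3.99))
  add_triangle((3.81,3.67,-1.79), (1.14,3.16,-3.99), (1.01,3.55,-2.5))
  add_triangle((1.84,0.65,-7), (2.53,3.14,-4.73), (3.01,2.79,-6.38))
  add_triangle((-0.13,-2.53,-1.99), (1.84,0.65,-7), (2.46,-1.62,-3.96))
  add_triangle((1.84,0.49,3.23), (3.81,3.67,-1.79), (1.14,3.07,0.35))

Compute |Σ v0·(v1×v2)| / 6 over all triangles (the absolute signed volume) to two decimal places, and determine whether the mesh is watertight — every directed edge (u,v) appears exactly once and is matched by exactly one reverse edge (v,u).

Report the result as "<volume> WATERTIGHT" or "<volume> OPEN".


117.76 WATERTIGHT

Per-triangle v0·(v1×v2)/6:
  t1: +8.1331
  t2: +2.3538
  t3: +8.6509
  t4: +3.0947
  t5: -0.1569
  t6: +2.8481
  t7: +6.7195
  t8: +2.1135
  t9: +24.7903
  t10: +5.6469
  t11: +5.6503
  t12: +1.9794
  t13: +7.1106
  t14: +2.7648
  t15: +2.1761
  t16: +0.7740
  t17: +5.3813
  t18: +1.0569
  t19: +3.9000
  t20: -0.8043
  t21: +0.9404
  t22: +6.8754
  t23: +3.0011
  t24: +0.9012
  t25: +6.0091
  t26: +5.8480
Σ = +117.7584 → |volume| = 117.76

Directed edges: 78 total, each appears once with its reverse present → watertight.


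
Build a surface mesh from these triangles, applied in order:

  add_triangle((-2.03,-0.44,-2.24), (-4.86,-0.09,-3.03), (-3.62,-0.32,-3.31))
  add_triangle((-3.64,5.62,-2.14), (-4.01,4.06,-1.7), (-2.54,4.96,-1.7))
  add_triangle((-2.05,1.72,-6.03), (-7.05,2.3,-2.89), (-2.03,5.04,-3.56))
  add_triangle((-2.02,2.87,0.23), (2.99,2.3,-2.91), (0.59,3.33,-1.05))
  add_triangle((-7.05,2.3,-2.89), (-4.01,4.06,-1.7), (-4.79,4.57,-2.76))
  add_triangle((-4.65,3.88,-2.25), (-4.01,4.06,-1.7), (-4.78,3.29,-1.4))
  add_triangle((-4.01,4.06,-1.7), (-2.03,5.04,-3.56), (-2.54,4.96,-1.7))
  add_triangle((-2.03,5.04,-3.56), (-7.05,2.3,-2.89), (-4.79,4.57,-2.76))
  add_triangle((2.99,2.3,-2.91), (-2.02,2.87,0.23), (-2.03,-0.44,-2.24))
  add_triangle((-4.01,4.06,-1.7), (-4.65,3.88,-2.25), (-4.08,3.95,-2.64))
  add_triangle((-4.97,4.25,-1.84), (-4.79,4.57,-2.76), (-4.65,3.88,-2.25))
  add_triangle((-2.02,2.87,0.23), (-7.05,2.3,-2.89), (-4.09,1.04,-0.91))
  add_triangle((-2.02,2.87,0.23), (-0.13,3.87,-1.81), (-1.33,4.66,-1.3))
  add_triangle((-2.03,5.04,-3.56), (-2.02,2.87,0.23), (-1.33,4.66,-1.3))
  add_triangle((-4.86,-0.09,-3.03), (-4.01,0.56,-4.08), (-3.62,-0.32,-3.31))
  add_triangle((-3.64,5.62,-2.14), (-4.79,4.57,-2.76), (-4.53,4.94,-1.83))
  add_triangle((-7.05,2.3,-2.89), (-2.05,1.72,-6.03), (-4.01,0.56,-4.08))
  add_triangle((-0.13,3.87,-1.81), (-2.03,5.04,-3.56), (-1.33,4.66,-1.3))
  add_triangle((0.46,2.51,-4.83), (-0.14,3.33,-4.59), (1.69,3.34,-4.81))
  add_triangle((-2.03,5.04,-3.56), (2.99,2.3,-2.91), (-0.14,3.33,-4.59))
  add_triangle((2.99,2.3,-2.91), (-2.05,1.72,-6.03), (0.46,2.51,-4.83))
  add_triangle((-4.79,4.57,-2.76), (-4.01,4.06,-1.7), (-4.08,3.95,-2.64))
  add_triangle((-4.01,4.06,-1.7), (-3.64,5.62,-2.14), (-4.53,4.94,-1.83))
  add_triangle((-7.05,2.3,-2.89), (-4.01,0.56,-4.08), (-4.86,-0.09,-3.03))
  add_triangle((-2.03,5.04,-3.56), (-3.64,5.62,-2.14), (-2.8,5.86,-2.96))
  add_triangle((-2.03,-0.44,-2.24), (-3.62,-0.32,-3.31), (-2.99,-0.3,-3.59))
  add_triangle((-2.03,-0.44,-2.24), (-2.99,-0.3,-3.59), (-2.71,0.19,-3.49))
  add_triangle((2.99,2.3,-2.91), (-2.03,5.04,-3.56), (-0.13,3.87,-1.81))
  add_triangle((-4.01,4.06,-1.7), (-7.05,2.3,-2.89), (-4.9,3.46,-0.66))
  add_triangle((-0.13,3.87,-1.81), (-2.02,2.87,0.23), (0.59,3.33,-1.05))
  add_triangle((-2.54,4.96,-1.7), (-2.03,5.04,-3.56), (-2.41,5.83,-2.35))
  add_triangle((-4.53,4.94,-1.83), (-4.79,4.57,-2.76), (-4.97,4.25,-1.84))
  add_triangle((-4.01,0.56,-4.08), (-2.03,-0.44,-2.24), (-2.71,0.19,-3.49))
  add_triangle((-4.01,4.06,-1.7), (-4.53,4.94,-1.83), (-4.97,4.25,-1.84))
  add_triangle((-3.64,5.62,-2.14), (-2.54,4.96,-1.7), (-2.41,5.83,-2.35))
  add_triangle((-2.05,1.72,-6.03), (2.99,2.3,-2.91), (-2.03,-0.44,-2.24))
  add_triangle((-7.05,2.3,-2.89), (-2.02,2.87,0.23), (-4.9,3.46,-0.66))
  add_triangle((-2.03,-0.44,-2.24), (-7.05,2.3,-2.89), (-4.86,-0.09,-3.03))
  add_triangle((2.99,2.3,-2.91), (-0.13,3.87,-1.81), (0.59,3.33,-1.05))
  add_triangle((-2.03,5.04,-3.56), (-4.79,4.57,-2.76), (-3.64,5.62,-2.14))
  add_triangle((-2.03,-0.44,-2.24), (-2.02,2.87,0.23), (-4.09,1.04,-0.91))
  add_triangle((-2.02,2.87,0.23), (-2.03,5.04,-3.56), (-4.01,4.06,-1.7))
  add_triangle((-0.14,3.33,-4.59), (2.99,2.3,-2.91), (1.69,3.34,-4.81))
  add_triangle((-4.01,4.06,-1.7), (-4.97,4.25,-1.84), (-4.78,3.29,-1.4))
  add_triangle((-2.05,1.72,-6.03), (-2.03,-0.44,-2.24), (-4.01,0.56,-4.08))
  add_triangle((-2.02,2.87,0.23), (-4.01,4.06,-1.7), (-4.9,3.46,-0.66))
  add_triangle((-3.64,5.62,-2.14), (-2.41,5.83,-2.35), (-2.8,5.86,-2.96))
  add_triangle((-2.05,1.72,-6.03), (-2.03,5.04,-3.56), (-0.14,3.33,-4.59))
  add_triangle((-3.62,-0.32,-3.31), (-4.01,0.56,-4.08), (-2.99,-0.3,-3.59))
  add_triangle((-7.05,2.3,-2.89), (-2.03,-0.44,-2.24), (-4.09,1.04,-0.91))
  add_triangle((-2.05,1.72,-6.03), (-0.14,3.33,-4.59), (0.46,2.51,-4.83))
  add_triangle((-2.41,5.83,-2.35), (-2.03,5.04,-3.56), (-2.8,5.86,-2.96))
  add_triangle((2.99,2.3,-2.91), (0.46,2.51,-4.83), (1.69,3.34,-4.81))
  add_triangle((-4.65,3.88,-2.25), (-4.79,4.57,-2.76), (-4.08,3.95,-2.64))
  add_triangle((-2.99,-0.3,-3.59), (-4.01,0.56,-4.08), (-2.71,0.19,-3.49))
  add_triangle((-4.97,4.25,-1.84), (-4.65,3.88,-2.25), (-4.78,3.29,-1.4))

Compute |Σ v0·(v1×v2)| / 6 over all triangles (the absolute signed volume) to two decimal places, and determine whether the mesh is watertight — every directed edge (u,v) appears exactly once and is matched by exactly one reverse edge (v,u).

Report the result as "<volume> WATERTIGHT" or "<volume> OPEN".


Per-triangle v0·(v1×v2)/6:
  t1: +0.1436
  t2: +0.1469
  t3: +23.3253
  t4: -1.4392
  t5: +2.3766
  t6: -0.6353
  t7: -3.0657
  t8: +5.5423
  t9: -8.3235
  t10: -0.4701
  t11: +0.2862
  t12: +2.3575
  t13: +0.0989
  t14: +2.4825
  t15: +0.8648
  t16: +1.3584
  t17: +7.5717
  t18: +1.9659
  t19: +1.3273
  t20: +6.0650
  t21: +1.4229
  t22: +0.0820
  t23: -0.2580
  t24: +3.8839
  t25: +0.6875
  t26: +0.1263
  t27: -0.0176
  t28: +4.5810
  t29: +4.4835
  t30: +1.3414
  t31: -0.7116
  t32: +0.8114
  t33: -0.3323
  t34: -0.1103
  t35: +0.3233
  t36: +2.4410
  t37: -1.1895
  t38: -1.4276
  t39: +1.8343
  t40: +3.9918
  t41: -2.4297
  t42: +3.6551
  t43: +0.6177
  t44: +0.0509
  t45: +2.0744
  t46: +1.8712
  t47: +0.8110
  t48: +7.4100
  t49: +0.4812
  t50: +1.4798
  t51: +2.6525
  t52: +0.5918
  t53: +1.0541
  t54: +0.1088
  t55: +0.2824
  t56: +0.3786
Σ = +85.0322 → |volume| = 85.03

Directed edges: 168 total, each appears once with its reverse present → watertight.

85.03 WATERTIGHT


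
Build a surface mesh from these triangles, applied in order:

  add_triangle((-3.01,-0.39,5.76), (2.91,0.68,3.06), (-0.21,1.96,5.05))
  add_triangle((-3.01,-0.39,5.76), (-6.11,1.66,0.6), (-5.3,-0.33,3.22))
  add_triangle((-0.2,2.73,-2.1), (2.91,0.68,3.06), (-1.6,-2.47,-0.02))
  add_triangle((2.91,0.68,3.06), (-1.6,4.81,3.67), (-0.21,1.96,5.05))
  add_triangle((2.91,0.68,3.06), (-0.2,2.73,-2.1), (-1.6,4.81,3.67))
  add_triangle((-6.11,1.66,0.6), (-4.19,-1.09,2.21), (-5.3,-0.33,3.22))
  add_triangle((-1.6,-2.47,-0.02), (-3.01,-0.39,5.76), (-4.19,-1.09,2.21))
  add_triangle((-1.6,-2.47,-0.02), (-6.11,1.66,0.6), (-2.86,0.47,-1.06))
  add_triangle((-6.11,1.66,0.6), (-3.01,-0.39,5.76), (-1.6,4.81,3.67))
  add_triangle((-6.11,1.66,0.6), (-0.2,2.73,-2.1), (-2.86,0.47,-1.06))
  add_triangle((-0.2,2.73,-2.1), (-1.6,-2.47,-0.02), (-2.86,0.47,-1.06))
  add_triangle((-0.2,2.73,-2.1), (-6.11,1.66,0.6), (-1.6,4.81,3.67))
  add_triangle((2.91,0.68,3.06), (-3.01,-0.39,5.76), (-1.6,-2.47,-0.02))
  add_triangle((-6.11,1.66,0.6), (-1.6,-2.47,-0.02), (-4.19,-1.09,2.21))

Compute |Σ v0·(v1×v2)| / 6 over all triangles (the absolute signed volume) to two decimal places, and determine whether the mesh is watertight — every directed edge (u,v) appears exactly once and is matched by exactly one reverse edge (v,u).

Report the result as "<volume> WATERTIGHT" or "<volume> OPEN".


Per-triangle v0·(v1×v2)/6:
  t1: +7.8956
  t2: +6.5288
  t3: -0.3178
  t4: +8.0364
  t5: +11.9593
  t6: +2.8842
  t7: +5.7470
  t8: +3.9108
  t9: +28.6674
  t10: +4.3161
  t11: +1.9024
  t12: +19.0157
  t13: +9.3261
  t14: +5.7219
Σ = +115.5939 → |volume| = 115.59

Directed edges: 42 total; 6 unmatched, e.g. (-0.21,1.96,5.05)→(-3.01,-0.39,5.76) → open.

115.59 OPEN


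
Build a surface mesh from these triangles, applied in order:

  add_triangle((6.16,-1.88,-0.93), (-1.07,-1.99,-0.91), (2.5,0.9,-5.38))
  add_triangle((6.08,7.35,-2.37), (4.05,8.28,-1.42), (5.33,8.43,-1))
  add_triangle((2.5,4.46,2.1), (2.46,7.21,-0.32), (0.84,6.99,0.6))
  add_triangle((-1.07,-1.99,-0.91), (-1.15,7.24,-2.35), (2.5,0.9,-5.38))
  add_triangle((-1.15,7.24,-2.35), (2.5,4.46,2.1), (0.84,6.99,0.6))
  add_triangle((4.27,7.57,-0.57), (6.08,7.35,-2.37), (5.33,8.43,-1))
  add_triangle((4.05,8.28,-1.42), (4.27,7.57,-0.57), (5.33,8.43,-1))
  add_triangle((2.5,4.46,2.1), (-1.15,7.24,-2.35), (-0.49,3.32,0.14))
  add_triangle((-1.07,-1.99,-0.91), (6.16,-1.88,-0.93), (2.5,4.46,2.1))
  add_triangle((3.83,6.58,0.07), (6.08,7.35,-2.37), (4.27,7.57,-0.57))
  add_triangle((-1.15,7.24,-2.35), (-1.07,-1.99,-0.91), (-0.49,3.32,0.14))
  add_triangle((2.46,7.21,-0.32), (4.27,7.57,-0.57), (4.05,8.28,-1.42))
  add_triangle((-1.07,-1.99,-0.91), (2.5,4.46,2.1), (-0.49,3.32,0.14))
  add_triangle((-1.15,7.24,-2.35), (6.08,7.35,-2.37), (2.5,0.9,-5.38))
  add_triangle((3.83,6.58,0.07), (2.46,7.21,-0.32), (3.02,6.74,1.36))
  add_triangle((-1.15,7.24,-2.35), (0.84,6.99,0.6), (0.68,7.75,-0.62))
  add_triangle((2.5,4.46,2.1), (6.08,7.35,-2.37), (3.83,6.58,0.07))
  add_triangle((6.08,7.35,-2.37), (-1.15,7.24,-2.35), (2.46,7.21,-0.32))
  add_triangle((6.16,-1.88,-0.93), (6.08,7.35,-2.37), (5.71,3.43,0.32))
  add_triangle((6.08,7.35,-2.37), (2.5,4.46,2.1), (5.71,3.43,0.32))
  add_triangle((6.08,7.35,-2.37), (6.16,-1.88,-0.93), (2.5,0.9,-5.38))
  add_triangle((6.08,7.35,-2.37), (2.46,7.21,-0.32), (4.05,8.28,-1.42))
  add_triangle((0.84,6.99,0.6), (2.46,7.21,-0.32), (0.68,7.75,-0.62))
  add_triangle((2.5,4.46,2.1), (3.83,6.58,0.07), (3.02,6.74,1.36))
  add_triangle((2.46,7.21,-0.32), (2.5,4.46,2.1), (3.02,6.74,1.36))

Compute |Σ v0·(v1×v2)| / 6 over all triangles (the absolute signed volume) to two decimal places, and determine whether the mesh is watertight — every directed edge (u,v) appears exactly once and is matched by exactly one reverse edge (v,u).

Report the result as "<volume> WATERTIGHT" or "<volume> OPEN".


Per-triangle v0·(v1×v2)/6:
  t1: +13.7272
  t2: +3.3759
  t3: +5.3362
  t4: +13.4718
  t5: -2.7579
  t6: -0.4264
  t7: +0.8637
  t8: +4.5542
  t9: +0.1463
  t10: +1.6512
  t11: +1.9664
  t12: +1.7894
  t13: -0.0009
  t14: +44.5450
  t15: +2.8466
  t16: +2.1546
  t17: +3.7980
  t18: +17.5994
  t19: +18.8831
  t20: +14.5283
  t21: +44.8004
  t22: -1.5097
  t23: +2.6609
  t24: +1.8973
  t25: +0.0387
Σ = +195.9399 → |volume| = 195.94

Directed edges: 75 total; 9 unmatched, e.g. (6.16,-1.88,-0.93)→(2.5,4.46,2.1) → open.

195.94 OPEN


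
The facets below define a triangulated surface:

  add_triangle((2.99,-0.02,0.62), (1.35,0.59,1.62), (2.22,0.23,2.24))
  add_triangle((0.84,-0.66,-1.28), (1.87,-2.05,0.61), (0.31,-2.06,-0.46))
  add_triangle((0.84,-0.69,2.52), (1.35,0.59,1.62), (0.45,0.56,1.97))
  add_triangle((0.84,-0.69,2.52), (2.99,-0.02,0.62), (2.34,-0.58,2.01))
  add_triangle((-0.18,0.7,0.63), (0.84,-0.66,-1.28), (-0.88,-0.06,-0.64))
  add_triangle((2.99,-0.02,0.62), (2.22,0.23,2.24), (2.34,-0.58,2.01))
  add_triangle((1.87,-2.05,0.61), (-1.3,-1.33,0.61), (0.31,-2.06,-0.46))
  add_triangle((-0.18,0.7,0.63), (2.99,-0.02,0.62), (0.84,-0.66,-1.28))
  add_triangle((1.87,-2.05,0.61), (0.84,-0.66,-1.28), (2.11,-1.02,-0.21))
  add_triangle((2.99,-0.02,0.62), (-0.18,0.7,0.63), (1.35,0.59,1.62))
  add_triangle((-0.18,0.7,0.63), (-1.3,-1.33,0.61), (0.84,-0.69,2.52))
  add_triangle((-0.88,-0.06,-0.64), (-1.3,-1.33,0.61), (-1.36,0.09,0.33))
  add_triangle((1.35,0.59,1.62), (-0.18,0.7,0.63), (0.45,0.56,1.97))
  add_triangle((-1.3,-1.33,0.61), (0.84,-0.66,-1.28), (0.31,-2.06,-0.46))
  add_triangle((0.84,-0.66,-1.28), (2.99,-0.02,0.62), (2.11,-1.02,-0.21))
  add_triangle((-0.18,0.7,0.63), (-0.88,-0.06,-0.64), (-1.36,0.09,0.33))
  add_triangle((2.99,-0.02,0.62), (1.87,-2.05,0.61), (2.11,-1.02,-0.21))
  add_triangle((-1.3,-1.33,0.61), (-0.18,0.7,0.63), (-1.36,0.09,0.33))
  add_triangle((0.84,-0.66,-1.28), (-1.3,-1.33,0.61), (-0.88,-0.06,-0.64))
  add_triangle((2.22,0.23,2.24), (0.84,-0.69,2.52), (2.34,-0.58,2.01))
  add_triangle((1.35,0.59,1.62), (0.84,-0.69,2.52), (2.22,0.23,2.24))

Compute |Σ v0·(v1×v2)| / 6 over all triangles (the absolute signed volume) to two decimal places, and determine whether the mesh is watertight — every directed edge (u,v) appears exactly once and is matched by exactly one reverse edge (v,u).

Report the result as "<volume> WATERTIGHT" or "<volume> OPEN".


Per-triangle v0·(v1×v2)/6:
  t1: +0.3677
  t2: +0.8788
  t3: +0.4637
  t4: -0.1397
  t5: +0.1175
  t6: +0.6866
  t7: +1.0362
  t8: +0.2888
  t9: +0.5533
  t10: +0.2674
  t11: +0.7414
  t12: +0.2818
  t13: +0.1814
  t14: +0.3527
  t15: +0.5178
  t16: +0.1174
  t17: +0.7689
  t18: +0.2341
  t19: +0.5079
  t20: +0.6099
  t21: +0.3527
Σ = +9.1862 → |volume| = 9.19

Directed edges: 63 total; 7 unmatched, e.g. (0.45,0.56,1.97)→(0.84,-0.69,2.52) → open.

9.19 OPEN


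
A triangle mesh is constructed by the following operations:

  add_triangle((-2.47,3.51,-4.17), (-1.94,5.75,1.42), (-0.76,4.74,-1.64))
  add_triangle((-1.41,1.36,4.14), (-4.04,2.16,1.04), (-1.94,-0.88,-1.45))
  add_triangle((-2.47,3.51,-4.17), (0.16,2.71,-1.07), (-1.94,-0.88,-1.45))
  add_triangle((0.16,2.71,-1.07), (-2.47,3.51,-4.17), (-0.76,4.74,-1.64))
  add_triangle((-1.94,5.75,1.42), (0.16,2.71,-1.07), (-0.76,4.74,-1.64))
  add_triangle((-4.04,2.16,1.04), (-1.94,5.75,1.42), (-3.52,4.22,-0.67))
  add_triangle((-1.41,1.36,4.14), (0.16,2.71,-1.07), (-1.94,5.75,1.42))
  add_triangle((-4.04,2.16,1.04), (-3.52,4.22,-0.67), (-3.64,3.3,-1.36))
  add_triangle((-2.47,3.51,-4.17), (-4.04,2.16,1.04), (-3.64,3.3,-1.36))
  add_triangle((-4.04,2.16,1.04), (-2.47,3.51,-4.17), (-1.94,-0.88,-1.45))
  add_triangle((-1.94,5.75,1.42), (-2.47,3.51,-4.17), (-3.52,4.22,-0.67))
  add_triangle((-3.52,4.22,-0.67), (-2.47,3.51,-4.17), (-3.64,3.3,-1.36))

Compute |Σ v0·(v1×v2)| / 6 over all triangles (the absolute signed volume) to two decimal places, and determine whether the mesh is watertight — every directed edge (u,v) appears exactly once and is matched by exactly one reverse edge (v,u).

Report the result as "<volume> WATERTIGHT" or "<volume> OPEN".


46.04 OPEN

Per-triangle v0·(v1×v2)/6:
  t1: +7.5141
  t2: +4.0803
  t3: -0.2007
  t4: +1.5876
  t5: +1.4949
  t6: +6.4508
  t7: +2.3313
  t8: +2.1793
  t9: +0.9947
  t10: +9.0778
  t11: +8.0086
  t12: +2.5240
Σ = +46.0426 → |volume| = 46.04

Directed edges: 36 total; 6 unmatched, e.g. (-1.41,1.36,4.14)→(-4.04,2.16,1.04) → open.


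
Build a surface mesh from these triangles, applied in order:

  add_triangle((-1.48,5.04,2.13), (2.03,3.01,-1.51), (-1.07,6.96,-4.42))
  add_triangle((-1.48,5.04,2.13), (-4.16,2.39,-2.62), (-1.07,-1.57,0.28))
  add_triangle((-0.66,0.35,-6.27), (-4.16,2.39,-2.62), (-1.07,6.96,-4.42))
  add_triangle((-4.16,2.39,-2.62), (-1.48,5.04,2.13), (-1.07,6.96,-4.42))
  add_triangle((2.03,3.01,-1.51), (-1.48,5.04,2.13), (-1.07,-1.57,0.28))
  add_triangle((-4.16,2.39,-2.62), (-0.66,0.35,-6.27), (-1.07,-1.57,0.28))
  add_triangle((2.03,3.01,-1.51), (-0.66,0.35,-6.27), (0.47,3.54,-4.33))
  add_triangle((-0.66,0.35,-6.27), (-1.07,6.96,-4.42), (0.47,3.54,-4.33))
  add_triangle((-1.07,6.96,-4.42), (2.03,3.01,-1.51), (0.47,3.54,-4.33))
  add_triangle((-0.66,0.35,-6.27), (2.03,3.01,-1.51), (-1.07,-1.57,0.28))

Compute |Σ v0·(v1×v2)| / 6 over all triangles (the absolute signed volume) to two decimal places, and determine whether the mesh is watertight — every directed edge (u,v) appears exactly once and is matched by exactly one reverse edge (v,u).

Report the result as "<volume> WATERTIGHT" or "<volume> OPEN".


100.93 WATERTIGHT

Per-triangle v0·(v1×v2)/6:
  t1: +15.7426
  t2: +7.4093
  t3: +25.8312
  t4: +24.3534
  t5: -1.2685
  t6: +8.8871
  t7: +4.7142
  t8: +8.5791
  t9: +6.4924
  t10: +0.1940
Σ = +100.9348 → |volume| = 100.93

Directed edges: 30 total, each appears once with its reverse present → watertight.


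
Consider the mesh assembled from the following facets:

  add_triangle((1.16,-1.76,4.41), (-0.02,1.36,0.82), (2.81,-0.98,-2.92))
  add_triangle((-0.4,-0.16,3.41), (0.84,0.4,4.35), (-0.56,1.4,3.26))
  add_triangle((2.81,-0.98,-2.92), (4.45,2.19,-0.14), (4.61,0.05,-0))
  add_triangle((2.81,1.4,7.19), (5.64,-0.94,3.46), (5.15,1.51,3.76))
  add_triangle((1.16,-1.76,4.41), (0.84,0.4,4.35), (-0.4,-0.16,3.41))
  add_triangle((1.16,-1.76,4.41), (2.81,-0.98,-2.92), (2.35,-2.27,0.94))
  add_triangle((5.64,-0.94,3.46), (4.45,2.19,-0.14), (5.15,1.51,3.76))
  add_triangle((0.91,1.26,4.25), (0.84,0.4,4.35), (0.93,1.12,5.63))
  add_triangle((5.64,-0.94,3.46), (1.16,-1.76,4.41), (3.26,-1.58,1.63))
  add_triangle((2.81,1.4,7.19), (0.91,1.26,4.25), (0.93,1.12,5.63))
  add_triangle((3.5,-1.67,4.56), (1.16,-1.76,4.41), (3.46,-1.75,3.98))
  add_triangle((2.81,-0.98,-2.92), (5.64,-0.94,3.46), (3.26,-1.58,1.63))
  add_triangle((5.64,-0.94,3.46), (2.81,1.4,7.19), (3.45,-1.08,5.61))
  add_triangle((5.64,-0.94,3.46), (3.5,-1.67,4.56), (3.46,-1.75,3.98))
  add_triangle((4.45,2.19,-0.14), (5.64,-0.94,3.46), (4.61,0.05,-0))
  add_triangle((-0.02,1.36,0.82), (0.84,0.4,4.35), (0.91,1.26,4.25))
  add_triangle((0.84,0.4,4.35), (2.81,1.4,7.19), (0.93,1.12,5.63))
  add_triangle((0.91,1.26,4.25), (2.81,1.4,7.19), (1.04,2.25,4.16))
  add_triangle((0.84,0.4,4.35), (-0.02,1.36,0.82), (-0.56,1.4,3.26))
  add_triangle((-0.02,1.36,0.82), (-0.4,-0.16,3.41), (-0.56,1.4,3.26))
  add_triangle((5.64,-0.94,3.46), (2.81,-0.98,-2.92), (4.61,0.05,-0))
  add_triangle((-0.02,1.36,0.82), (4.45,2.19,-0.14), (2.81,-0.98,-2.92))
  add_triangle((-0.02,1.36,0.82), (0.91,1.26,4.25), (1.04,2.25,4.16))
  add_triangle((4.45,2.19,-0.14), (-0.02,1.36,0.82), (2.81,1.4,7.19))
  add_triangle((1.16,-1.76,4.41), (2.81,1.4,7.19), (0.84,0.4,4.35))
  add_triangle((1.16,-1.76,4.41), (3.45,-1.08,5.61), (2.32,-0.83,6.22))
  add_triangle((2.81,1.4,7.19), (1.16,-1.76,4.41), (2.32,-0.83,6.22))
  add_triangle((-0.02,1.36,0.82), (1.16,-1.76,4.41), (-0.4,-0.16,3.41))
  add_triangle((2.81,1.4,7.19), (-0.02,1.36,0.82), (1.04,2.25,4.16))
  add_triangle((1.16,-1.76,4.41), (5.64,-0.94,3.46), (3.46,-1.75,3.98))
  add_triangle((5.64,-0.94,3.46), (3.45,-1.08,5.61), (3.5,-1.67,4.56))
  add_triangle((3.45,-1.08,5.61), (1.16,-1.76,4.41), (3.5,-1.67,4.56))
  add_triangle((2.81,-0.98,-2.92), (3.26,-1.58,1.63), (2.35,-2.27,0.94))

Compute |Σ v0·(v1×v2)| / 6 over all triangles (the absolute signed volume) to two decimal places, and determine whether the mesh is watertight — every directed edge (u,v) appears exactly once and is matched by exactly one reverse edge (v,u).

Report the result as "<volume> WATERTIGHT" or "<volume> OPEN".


Per-triangle v0·(v1×v2)/6:
  t1: -4.0656
  t2: +1.2527
  t3: +4.9137
  t4: +11.1141
  t5: +1.7677
  t6: -1.6676
  t7: +8.0443
  t8: -0.1380
  t9: +4.1487
  t10: +0.6369
  t11: +0.5391
  t12: +4.3474
  t13: +8.7302
  t14: +0.7640
  t15: +5.5860
  t16: +0.1956
  t17: +0.7050
  t18: +0.9923
  t19: +0.9656
  t20: -0.2084
  t21: +4.9324
  t22: +1.4409
  t23: +0.2589
  t24: +7.3842
  t25: +2.3971
  t26: +1.8153
  t27: +1.0303
  t28: -1.4004
  t29: +0.2551
  t30: -1.3438
  t31: +2.4231
  t32: +1.7421
  t33: +2.7066
Σ = +72.2656 → |volume| = 72.27

Directed edges: 99 total; 9 unmatched, e.g. (5.15,1.51,3.76)→(2.81,1.4,7.19) → open.

72.27 OPEN


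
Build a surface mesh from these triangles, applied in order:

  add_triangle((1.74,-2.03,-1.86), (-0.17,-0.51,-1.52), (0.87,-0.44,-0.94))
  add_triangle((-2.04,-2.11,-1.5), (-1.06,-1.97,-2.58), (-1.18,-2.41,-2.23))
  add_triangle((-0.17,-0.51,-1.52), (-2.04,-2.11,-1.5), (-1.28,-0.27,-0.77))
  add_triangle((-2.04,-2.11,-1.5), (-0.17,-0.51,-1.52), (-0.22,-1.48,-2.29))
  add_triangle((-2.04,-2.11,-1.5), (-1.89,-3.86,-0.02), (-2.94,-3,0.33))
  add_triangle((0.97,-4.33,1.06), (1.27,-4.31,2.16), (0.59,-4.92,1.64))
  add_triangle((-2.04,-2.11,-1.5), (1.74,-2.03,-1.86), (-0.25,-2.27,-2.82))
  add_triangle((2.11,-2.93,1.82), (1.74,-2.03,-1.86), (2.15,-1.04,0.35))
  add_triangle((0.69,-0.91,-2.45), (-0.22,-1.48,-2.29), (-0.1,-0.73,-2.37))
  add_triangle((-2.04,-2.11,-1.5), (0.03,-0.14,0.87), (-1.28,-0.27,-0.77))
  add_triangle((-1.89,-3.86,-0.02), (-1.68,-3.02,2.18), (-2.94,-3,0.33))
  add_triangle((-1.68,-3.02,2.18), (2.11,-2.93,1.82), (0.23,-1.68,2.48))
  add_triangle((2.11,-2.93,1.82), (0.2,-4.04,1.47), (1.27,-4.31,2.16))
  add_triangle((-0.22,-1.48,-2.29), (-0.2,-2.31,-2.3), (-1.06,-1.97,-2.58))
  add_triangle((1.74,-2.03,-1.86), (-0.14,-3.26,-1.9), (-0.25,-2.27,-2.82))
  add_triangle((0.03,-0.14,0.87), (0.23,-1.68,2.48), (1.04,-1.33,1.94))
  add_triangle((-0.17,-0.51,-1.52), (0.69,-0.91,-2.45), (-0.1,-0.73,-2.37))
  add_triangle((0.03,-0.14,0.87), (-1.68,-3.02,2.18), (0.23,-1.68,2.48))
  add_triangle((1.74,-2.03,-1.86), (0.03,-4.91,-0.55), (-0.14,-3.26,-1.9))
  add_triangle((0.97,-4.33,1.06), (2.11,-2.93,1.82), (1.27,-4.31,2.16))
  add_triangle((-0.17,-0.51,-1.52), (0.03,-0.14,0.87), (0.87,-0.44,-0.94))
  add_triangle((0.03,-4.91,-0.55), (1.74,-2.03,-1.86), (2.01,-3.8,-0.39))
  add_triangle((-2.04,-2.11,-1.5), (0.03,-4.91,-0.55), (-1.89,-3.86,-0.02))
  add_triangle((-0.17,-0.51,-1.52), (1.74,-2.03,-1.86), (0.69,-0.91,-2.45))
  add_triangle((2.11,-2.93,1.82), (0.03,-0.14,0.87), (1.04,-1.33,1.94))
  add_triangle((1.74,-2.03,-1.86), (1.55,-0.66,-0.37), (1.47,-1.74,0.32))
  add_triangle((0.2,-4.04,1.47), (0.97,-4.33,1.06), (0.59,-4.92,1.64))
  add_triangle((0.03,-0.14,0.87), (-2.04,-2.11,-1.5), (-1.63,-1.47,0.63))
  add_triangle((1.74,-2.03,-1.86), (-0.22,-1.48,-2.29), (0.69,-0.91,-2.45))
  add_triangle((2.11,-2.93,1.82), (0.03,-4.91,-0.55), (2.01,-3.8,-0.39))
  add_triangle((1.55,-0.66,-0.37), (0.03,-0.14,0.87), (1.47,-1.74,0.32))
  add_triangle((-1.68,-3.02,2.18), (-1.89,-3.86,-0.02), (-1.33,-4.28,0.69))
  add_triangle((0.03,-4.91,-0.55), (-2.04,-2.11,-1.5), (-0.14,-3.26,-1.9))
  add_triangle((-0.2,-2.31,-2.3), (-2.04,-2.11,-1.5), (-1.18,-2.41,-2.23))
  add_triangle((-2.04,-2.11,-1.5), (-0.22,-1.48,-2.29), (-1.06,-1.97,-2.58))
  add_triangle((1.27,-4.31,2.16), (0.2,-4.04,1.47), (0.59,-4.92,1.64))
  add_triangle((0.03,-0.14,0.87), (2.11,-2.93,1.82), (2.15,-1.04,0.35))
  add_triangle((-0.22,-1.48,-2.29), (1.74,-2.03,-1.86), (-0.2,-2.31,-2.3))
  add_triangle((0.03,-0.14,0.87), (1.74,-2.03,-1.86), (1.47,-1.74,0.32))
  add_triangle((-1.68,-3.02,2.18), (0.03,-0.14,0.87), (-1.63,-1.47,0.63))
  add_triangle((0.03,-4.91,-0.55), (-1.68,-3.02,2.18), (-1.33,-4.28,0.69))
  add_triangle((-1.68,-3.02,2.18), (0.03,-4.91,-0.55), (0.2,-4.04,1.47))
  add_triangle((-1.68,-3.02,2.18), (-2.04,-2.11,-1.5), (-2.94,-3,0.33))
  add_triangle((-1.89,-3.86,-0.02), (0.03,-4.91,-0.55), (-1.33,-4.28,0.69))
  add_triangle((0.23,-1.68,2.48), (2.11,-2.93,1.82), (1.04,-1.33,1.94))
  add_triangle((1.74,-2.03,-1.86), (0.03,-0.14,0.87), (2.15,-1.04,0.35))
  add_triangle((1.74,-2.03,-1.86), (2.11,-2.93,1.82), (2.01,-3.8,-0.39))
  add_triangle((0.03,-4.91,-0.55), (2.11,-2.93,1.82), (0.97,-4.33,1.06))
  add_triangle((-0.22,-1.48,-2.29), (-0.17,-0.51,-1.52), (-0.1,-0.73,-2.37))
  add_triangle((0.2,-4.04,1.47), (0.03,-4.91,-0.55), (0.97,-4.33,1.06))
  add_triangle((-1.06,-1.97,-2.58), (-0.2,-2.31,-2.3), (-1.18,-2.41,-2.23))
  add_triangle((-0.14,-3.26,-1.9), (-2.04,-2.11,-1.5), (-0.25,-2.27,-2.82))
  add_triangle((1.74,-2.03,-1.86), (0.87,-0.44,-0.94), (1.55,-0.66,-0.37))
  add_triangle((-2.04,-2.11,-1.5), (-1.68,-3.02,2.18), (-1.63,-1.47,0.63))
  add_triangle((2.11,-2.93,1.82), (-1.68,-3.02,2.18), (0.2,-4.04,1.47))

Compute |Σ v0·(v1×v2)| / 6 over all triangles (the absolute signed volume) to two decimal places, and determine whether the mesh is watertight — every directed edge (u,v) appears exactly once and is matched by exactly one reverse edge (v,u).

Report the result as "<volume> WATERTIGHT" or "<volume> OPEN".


Per-triangle v0·(v1×v2)/6:
  t1: +0.2858
  t2: +0.3236
  t3: +0.4804
  t4: +0.3522
  t5: +1.6331
  t6: +0.5041
  t7: -1.2856
  t8: +2.0951
  t9: +0.2503
  t10: +0.3138
  t11: +2.0332
  t12: +2.5585
  t13: -0.2466
  t14: +0.2577
  t15: +1.5423
  t16: +0.1594
  t17: -0.0196
  t18: +0.3819
  t19: +2.3835
  t20: +0.9168
  t21: -0.1088
  t22: +2.7048
  t23: +2.6716
  t24: -0.2999
  t25: -0.0700
  t26: +0.6392
  t27: +0.0438
  t28: -0.1686
  t29: +0.7855
  t30: +3.4316
  t31: +0.2304
  t32: +1.1737
  t33: +2.4131
  t34: +0.1035
  t35: -0.1346
  t36: +0.2449
  t37: +0.5255
  t38: +0.5965
  t39: +0.0511
  t40: +0.2910
  t41: +1.1694
  t42: +3.0334
  t43: -1.1339
  t44: +1.3736
  t45: +0.5906
  t46: -0.4648
  t47: +1.4808
  t48: +0.9864
  t49: +0.0304
  t50: +1.2628
  t51: +0.2894
  t52: +1.5632
  t53: +0.2179
  t54: +1.0480
  t55: +2.3591
Σ = +43.8505 → |volume| = 43.85

Directed edges: 165 total; 9 unmatched, e.g. (-1.28,-0.27,-0.77)→(-0.17,-0.51,-1.52) → open.

43.85 OPEN


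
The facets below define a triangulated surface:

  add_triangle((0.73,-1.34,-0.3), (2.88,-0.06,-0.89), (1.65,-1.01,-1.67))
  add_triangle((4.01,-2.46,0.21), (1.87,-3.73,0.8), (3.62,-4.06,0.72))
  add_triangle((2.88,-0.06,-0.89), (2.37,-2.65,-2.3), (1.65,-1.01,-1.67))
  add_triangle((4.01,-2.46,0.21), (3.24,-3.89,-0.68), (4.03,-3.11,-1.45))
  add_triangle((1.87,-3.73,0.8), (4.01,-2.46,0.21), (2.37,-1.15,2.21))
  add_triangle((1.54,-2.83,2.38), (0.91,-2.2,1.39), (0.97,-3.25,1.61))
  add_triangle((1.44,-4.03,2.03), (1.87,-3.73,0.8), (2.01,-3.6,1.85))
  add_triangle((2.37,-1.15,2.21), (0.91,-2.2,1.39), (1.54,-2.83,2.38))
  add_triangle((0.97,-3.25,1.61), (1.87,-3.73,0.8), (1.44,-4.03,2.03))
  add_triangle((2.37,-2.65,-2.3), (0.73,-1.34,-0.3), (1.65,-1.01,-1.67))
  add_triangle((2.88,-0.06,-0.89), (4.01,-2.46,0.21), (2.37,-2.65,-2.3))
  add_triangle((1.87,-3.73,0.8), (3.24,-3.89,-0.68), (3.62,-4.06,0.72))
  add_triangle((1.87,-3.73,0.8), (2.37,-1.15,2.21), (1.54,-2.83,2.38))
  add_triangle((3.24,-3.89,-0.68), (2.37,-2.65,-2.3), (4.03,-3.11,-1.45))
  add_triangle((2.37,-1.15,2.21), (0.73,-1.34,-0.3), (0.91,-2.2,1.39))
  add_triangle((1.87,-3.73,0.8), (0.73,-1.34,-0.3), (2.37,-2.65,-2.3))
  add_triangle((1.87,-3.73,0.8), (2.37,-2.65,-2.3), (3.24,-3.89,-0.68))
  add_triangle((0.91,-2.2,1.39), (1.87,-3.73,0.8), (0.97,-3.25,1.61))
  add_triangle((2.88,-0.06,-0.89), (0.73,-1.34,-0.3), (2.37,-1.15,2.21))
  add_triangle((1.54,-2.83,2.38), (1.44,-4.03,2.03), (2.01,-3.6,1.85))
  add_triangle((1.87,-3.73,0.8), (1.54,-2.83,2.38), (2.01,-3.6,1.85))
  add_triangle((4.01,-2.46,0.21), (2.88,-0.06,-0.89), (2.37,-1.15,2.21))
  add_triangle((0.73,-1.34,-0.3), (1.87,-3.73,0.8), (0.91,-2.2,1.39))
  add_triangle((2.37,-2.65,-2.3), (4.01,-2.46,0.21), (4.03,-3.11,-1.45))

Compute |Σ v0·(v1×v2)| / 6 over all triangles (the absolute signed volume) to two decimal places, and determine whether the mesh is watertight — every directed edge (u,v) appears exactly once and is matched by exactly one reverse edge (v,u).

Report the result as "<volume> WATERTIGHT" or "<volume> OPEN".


15.37 OPEN

Per-triangle v0·(v1×v2)/6:
  t1: -0.7029
  t2: -0.0526
  t3: +0.7140
  t4: +1.7497
  t5: +3.7432
  t6: -0.0212
  t7: +0.5376
  t8: -0.2102
  t9: +0.1484
  t10: -0.1205
  t11: +3.5972
  t12: +1.3708
  t13: +1.8289
  t14: +1.6187
  t15: -0.8920
  t16: +0.2765
  t17: +1.3195
  t18: -0.2668
  t19: -1.9104
  t20: +0.4509
  t21: -0.1449
  t22: +2.5908
  t23: +0.0372
  t24: -0.2946
Σ = +15.3674 → |volume| = 15.37

Directed edges: 72 total; 6 unmatched, e.g. (3.62,-4.06,0.72)→(4.01,-2.46,0.21) → open.


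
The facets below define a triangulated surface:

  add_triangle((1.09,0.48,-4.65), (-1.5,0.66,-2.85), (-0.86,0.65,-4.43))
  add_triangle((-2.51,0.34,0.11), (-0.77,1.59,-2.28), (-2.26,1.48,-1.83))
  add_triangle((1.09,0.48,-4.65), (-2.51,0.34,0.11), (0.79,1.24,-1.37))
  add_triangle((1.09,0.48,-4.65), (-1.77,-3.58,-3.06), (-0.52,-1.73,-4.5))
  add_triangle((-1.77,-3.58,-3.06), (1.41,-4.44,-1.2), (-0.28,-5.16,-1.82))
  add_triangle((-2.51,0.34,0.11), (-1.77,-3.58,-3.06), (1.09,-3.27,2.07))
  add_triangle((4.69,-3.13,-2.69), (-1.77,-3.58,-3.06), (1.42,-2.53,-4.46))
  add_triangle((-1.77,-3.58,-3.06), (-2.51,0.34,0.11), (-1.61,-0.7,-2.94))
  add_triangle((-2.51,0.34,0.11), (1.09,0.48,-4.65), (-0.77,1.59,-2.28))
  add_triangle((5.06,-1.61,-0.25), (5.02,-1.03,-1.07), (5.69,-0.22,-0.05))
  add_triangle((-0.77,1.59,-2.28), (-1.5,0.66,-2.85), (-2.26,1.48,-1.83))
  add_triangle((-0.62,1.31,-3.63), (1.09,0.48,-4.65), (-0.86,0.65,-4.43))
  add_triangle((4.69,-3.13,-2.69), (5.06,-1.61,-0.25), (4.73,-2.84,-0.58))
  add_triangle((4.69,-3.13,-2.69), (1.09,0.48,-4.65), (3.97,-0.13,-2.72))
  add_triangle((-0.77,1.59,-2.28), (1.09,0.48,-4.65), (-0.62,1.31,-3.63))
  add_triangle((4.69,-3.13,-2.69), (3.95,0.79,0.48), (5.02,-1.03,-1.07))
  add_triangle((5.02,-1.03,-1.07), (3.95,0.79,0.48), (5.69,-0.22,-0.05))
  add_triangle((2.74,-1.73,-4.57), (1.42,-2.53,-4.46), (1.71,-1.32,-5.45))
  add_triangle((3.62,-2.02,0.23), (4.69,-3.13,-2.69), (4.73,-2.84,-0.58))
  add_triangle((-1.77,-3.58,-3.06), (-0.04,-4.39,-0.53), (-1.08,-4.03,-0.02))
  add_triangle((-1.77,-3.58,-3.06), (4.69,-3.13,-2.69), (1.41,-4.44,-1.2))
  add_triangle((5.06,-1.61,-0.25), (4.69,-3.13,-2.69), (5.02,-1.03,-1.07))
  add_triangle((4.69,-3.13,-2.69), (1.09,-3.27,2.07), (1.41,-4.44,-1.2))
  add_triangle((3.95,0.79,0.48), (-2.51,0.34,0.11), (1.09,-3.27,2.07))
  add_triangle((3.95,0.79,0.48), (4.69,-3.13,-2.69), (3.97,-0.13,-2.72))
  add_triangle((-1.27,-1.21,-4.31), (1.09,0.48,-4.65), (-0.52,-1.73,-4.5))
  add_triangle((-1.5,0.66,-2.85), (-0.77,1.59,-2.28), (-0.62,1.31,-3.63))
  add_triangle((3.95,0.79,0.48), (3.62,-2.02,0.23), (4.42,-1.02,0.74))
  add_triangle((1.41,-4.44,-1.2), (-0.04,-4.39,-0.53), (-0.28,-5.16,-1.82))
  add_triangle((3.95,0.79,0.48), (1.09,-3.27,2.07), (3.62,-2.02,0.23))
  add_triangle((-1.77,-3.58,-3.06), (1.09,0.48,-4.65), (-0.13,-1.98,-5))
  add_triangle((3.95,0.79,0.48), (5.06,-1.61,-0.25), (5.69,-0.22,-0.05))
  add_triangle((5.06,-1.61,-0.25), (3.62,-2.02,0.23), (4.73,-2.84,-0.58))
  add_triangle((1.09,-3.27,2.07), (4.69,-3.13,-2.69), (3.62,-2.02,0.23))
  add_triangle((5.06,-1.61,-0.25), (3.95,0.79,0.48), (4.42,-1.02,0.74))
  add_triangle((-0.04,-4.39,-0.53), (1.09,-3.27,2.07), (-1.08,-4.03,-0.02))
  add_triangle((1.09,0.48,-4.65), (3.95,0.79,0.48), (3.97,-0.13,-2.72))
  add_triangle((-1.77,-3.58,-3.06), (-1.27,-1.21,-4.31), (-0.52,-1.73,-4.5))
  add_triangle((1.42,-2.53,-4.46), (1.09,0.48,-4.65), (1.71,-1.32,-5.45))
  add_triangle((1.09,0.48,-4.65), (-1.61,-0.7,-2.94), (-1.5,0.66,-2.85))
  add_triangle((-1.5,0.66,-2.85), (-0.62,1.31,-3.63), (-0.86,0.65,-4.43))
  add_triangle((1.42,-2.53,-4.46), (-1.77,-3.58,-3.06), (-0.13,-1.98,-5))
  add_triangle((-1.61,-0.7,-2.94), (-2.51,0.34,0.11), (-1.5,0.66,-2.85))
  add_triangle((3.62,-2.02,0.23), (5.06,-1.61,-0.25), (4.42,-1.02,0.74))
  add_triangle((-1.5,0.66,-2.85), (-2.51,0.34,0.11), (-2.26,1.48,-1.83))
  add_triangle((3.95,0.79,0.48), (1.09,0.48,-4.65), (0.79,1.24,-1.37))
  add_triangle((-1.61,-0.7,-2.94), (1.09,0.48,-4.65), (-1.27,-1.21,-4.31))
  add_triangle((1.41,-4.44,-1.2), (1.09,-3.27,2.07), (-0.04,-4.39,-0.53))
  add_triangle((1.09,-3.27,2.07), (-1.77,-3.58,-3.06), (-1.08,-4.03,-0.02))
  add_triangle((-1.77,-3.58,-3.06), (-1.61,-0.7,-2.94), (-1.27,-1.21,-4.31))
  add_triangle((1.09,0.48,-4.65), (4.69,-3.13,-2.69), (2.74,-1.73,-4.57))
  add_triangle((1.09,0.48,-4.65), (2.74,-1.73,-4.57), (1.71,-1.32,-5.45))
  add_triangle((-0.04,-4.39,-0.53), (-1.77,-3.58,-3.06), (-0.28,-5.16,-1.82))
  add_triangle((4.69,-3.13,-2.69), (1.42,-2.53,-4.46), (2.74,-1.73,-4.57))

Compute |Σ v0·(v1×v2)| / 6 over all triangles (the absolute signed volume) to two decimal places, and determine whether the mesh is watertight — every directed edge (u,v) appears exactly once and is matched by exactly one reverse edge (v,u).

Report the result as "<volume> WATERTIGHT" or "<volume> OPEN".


119.20 OPEN

Per-triangle v0·(v1×v2)/6:
  t1: -0.2144
  t2: +0.0627
  t3: +2.2427
  t4: +0.5247
  t5: +2.0557
  t6: +7.4823
  t7: +8.5273
  t8: +3.6056
  t9: -2.2529
  t10: +1.2131
  t11: +0.8699
  t12: +1.1564
  t13: +2.2894
  t14: +7.5084
  t15: +0.5987
  t16: -0.1341
  t17: +0.5091
  t18: +1.7083
  t19: -0.0892
  t20: +2.5989
  t21: +9.6897
  t22: +2.3113
  t23: +8.1491
  t24: +2.0270
  t25: +6.5934
  t26: +1.8584
  t27: +0.5551
  t28: -0.6296
  t29: +1.3835
  t30: +3.9821
  t31: +0.8804
  t32: +0.5066
  t33: +0.7139
  t34: +5.4177
  t35: +1.4343
  t36: +2.2637
  t37: +3.4615
  t38: +1.8664
  t39: +0.4558
  t40: +2.3379
  t41: +0.5585
  t42: +4.1073
  t43: +1.6952
  t44: +0.8349
  t45: +1.0632
  t46: +3.1538
  t47: +1.1754
  t48: +3.1597
  t49: -2.8821
  t50: +1.5318
  t51: +2.5197
  t52: +1.6968
  t53: +1.0737
  t54: +3.9896
Σ = +119.1986 → |volume| = 119.20

Directed edges: 162 total; 6 unmatched, e.g. (-2.51,0.34,0.11)→(0.79,1.24,-1.37) → open.
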